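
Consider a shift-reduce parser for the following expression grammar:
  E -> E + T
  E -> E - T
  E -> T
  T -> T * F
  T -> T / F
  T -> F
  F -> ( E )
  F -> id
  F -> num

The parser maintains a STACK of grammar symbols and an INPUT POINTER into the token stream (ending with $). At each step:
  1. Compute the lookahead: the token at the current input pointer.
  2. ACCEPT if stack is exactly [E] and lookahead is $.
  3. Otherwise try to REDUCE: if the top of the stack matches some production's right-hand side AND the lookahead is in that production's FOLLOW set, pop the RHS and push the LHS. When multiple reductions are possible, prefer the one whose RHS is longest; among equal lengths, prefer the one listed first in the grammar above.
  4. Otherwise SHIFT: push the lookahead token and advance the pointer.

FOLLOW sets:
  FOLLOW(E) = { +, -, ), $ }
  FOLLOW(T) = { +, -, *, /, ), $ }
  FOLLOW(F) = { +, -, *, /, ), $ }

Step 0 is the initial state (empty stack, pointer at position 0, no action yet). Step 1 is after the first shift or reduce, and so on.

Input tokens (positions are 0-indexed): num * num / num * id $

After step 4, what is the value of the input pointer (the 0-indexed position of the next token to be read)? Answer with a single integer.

Step 1: shift num. Stack=[num] ptr=1 lookahead=* remaining=[* num / num * id $]
Step 2: reduce F->num. Stack=[F] ptr=1 lookahead=* remaining=[* num / num * id $]
Step 3: reduce T->F. Stack=[T] ptr=1 lookahead=* remaining=[* num / num * id $]
Step 4: shift *. Stack=[T *] ptr=2 lookahead=num remaining=[num / num * id $]

Answer: 2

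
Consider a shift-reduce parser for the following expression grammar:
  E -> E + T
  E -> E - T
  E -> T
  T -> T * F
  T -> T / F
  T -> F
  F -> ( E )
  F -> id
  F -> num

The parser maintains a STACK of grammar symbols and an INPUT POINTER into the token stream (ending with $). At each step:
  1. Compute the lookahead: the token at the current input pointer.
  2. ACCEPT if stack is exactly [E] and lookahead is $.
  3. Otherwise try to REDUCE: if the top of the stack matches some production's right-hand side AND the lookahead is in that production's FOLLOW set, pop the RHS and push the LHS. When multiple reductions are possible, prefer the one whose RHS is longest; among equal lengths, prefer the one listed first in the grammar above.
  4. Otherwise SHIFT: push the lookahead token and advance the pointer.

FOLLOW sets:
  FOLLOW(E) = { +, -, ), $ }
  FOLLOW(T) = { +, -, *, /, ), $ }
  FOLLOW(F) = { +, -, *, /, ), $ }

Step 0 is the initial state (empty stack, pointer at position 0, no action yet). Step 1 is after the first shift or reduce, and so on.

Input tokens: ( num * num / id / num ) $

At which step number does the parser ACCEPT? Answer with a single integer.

Answer: 22

Derivation:
Step 1: shift (. Stack=[(] ptr=1 lookahead=num remaining=[num * num / id / num ) $]
Step 2: shift num. Stack=[( num] ptr=2 lookahead=* remaining=[* num / id / num ) $]
Step 3: reduce F->num. Stack=[( F] ptr=2 lookahead=* remaining=[* num / id / num ) $]
Step 4: reduce T->F. Stack=[( T] ptr=2 lookahead=* remaining=[* num / id / num ) $]
Step 5: shift *. Stack=[( T *] ptr=3 lookahead=num remaining=[num / id / num ) $]
Step 6: shift num. Stack=[( T * num] ptr=4 lookahead=/ remaining=[/ id / num ) $]
Step 7: reduce F->num. Stack=[( T * F] ptr=4 lookahead=/ remaining=[/ id / num ) $]
Step 8: reduce T->T * F. Stack=[( T] ptr=4 lookahead=/ remaining=[/ id / num ) $]
Step 9: shift /. Stack=[( T /] ptr=5 lookahead=id remaining=[id / num ) $]
Step 10: shift id. Stack=[( T / id] ptr=6 lookahead=/ remaining=[/ num ) $]
Step 11: reduce F->id. Stack=[( T / F] ptr=6 lookahead=/ remaining=[/ num ) $]
Step 12: reduce T->T / F. Stack=[( T] ptr=6 lookahead=/ remaining=[/ num ) $]
Step 13: shift /. Stack=[( T /] ptr=7 lookahead=num remaining=[num ) $]
Step 14: shift num. Stack=[( T / num] ptr=8 lookahead=) remaining=[) $]
Step 15: reduce F->num. Stack=[( T / F] ptr=8 lookahead=) remaining=[) $]
Step 16: reduce T->T / F. Stack=[( T] ptr=8 lookahead=) remaining=[) $]
Step 17: reduce E->T. Stack=[( E] ptr=8 lookahead=) remaining=[) $]
Step 18: shift ). Stack=[( E )] ptr=9 lookahead=$ remaining=[$]
Step 19: reduce F->( E ). Stack=[F] ptr=9 lookahead=$ remaining=[$]
Step 20: reduce T->F. Stack=[T] ptr=9 lookahead=$ remaining=[$]
Step 21: reduce E->T. Stack=[E] ptr=9 lookahead=$ remaining=[$]
Step 22: accept. Stack=[E] ptr=9 lookahead=$ remaining=[$]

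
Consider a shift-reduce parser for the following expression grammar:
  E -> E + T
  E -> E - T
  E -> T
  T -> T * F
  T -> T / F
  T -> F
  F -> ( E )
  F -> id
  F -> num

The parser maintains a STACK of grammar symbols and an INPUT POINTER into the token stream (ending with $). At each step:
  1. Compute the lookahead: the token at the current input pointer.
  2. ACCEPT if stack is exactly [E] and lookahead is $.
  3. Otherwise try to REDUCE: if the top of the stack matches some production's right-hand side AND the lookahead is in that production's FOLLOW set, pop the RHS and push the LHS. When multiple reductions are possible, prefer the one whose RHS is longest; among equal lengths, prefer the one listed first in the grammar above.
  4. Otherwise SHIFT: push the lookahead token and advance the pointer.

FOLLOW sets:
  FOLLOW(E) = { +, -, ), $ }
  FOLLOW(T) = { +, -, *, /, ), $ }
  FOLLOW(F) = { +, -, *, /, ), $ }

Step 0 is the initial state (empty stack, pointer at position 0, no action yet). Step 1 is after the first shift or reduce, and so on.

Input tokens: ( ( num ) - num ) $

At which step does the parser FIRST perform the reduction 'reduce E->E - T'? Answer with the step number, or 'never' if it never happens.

Step 1: shift (. Stack=[(] ptr=1 lookahead=( remaining=[( num ) - num ) $]
Step 2: shift (. Stack=[( (] ptr=2 lookahead=num remaining=[num ) - num ) $]
Step 3: shift num. Stack=[( ( num] ptr=3 lookahead=) remaining=[) - num ) $]
Step 4: reduce F->num. Stack=[( ( F] ptr=3 lookahead=) remaining=[) - num ) $]
Step 5: reduce T->F. Stack=[( ( T] ptr=3 lookahead=) remaining=[) - num ) $]
Step 6: reduce E->T. Stack=[( ( E] ptr=3 lookahead=) remaining=[) - num ) $]
Step 7: shift ). Stack=[( ( E )] ptr=4 lookahead=- remaining=[- num ) $]
Step 8: reduce F->( E ). Stack=[( F] ptr=4 lookahead=- remaining=[- num ) $]
Step 9: reduce T->F. Stack=[( T] ptr=4 lookahead=- remaining=[- num ) $]
Step 10: reduce E->T. Stack=[( E] ptr=4 lookahead=- remaining=[- num ) $]
Step 11: shift -. Stack=[( E -] ptr=5 lookahead=num remaining=[num ) $]
Step 12: shift num. Stack=[( E - num] ptr=6 lookahead=) remaining=[) $]
Step 13: reduce F->num. Stack=[( E - F] ptr=6 lookahead=) remaining=[) $]
Step 14: reduce T->F. Stack=[( E - T] ptr=6 lookahead=) remaining=[) $]
Step 15: reduce E->E - T. Stack=[( E] ptr=6 lookahead=) remaining=[) $]

Answer: 15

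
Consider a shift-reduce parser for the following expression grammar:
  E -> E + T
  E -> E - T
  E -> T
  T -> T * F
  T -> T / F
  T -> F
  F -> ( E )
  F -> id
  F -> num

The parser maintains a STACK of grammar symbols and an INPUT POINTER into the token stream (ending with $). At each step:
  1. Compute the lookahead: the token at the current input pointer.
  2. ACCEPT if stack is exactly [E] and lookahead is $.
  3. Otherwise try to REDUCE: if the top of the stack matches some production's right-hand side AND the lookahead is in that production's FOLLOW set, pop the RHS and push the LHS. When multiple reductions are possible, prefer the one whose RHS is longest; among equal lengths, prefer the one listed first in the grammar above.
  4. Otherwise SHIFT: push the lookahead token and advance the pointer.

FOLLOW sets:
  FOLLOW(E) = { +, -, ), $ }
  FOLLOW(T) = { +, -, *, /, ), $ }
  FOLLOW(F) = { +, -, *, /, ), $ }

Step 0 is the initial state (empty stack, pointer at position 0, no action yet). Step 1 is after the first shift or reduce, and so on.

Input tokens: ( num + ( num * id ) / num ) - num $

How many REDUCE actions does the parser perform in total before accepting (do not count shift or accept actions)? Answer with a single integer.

Answer: 19

Derivation:
Step 1: shift (. Stack=[(] ptr=1 lookahead=num remaining=[num + ( num * id ) / num ) - num $]
Step 2: shift num. Stack=[( num] ptr=2 lookahead=+ remaining=[+ ( num * id ) / num ) - num $]
Step 3: reduce F->num. Stack=[( F] ptr=2 lookahead=+ remaining=[+ ( num * id ) / num ) - num $]
Step 4: reduce T->F. Stack=[( T] ptr=2 lookahead=+ remaining=[+ ( num * id ) / num ) - num $]
Step 5: reduce E->T. Stack=[( E] ptr=2 lookahead=+ remaining=[+ ( num * id ) / num ) - num $]
Step 6: shift +. Stack=[( E +] ptr=3 lookahead=( remaining=[( num * id ) / num ) - num $]
Step 7: shift (. Stack=[( E + (] ptr=4 lookahead=num remaining=[num * id ) / num ) - num $]
Step 8: shift num. Stack=[( E + ( num] ptr=5 lookahead=* remaining=[* id ) / num ) - num $]
Step 9: reduce F->num. Stack=[( E + ( F] ptr=5 lookahead=* remaining=[* id ) / num ) - num $]
Step 10: reduce T->F. Stack=[( E + ( T] ptr=5 lookahead=* remaining=[* id ) / num ) - num $]
Step 11: shift *. Stack=[( E + ( T *] ptr=6 lookahead=id remaining=[id ) / num ) - num $]
Step 12: shift id. Stack=[( E + ( T * id] ptr=7 lookahead=) remaining=[) / num ) - num $]
Step 13: reduce F->id. Stack=[( E + ( T * F] ptr=7 lookahead=) remaining=[) / num ) - num $]
Step 14: reduce T->T * F. Stack=[( E + ( T] ptr=7 lookahead=) remaining=[) / num ) - num $]
Step 15: reduce E->T. Stack=[( E + ( E] ptr=7 lookahead=) remaining=[) / num ) - num $]
Step 16: shift ). Stack=[( E + ( E )] ptr=8 lookahead=/ remaining=[/ num ) - num $]
Step 17: reduce F->( E ). Stack=[( E + F] ptr=8 lookahead=/ remaining=[/ num ) - num $]
Step 18: reduce T->F. Stack=[( E + T] ptr=8 lookahead=/ remaining=[/ num ) - num $]
Step 19: shift /. Stack=[( E + T /] ptr=9 lookahead=num remaining=[num ) - num $]
Step 20: shift num. Stack=[( E + T / num] ptr=10 lookahead=) remaining=[) - num $]
Step 21: reduce F->num. Stack=[( E + T / F] ptr=10 lookahead=) remaining=[) - num $]
Step 22: reduce T->T / F. Stack=[( E + T] ptr=10 lookahead=) remaining=[) - num $]
Step 23: reduce E->E + T. Stack=[( E] ptr=10 lookahead=) remaining=[) - num $]
Step 24: shift ). Stack=[( E )] ptr=11 lookahead=- remaining=[- num $]
Step 25: reduce F->( E ). Stack=[F] ptr=11 lookahead=- remaining=[- num $]
Step 26: reduce T->F. Stack=[T] ptr=11 lookahead=- remaining=[- num $]
Step 27: reduce E->T. Stack=[E] ptr=11 lookahead=- remaining=[- num $]
Step 28: shift -. Stack=[E -] ptr=12 lookahead=num remaining=[num $]
Step 29: shift num. Stack=[E - num] ptr=13 lookahead=$ remaining=[$]
Step 30: reduce F->num. Stack=[E - F] ptr=13 lookahead=$ remaining=[$]
Step 31: reduce T->F. Stack=[E - T] ptr=13 lookahead=$ remaining=[$]
Step 32: reduce E->E - T. Stack=[E] ptr=13 lookahead=$ remaining=[$]
Step 33: accept. Stack=[E] ptr=13 lookahead=$ remaining=[$]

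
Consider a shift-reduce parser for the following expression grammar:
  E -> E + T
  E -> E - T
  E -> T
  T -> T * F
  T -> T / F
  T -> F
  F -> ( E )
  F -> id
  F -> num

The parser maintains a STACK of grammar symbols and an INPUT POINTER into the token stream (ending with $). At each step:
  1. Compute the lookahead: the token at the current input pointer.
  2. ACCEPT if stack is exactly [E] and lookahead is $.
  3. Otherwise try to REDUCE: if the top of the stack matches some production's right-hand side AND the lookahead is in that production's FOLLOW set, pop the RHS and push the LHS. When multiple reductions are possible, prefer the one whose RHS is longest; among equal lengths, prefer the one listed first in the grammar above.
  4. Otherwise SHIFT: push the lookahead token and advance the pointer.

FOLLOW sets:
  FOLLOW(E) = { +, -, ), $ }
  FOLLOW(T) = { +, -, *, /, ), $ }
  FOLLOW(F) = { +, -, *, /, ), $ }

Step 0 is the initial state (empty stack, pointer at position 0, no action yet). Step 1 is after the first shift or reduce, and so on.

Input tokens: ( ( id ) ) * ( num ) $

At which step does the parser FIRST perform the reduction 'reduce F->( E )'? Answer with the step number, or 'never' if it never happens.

Step 1: shift (. Stack=[(] ptr=1 lookahead=( remaining=[( id ) ) * ( num ) $]
Step 2: shift (. Stack=[( (] ptr=2 lookahead=id remaining=[id ) ) * ( num ) $]
Step 3: shift id. Stack=[( ( id] ptr=3 lookahead=) remaining=[) ) * ( num ) $]
Step 4: reduce F->id. Stack=[( ( F] ptr=3 lookahead=) remaining=[) ) * ( num ) $]
Step 5: reduce T->F. Stack=[( ( T] ptr=3 lookahead=) remaining=[) ) * ( num ) $]
Step 6: reduce E->T. Stack=[( ( E] ptr=3 lookahead=) remaining=[) ) * ( num ) $]
Step 7: shift ). Stack=[( ( E )] ptr=4 lookahead=) remaining=[) * ( num ) $]
Step 8: reduce F->( E ). Stack=[( F] ptr=4 lookahead=) remaining=[) * ( num ) $]

Answer: 8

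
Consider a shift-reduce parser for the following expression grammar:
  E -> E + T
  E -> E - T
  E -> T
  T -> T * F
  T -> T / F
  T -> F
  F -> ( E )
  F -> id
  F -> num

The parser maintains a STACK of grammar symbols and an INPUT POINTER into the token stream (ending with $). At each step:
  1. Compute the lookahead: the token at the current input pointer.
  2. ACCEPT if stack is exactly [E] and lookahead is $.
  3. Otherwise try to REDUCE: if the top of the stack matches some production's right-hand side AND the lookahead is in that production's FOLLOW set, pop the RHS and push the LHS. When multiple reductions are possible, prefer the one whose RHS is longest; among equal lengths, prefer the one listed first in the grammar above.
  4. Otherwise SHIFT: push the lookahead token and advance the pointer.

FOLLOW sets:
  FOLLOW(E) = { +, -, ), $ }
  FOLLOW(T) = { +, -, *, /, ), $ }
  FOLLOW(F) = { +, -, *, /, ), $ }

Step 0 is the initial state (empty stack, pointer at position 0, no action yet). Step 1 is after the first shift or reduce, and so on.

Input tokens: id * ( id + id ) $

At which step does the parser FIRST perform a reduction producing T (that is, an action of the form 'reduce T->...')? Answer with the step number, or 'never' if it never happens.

Step 1: shift id. Stack=[id] ptr=1 lookahead=* remaining=[* ( id + id ) $]
Step 2: reduce F->id. Stack=[F] ptr=1 lookahead=* remaining=[* ( id + id ) $]
Step 3: reduce T->F. Stack=[T] ptr=1 lookahead=* remaining=[* ( id + id ) $]

Answer: 3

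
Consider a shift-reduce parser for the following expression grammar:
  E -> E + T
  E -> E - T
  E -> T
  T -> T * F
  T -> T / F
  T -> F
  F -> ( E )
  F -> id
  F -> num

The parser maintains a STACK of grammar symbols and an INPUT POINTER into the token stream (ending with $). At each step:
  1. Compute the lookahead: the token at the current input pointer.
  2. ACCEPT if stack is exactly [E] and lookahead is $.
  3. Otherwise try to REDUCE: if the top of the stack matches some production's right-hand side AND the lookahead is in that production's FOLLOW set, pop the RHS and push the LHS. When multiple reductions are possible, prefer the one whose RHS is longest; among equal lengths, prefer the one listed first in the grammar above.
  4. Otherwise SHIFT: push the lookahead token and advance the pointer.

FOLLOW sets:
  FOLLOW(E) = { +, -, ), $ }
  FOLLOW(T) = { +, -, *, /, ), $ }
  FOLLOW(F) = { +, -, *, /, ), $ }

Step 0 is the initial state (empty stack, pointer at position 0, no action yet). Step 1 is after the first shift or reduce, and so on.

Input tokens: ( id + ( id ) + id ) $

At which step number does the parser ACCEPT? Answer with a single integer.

Step 1: shift (. Stack=[(] ptr=1 lookahead=id remaining=[id + ( id ) + id ) $]
Step 2: shift id. Stack=[( id] ptr=2 lookahead=+ remaining=[+ ( id ) + id ) $]
Step 3: reduce F->id. Stack=[( F] ptr=2 lookahead=+ remaining=[+ ( id ) + id ) $]
Step 4: reduce T->F. Stack=[( T] ptr=2 lookahead=+ remaining=[+ ( id ) + id ) $]
Step 5: reduce E->T. Stack=[( E] ptr=2 lookahead=+ remaining=[+ ( id ) + id ) $]
Step 6: shift +. Stack=[( E +] ptr=3 lookahead=( remaining=[( id ) + id ) $]
Step 7: shift (. Stack=[( E + (] ptr=4 lookahead=id remaining=[id ) + id ) $]
Step 8: shift id. Stack=[( E + ( id] ptr=5 lookahead=) remaining=[) + id ) $]
Step 9: reduce F->id. Stack=[( E + ( F] ptr=5 lookahead=) remaining=[) + id ) $]
Step 10: reduce T->F. Stack=[( E + ( T] ptr=5 lookahead=) remaining=[) + id ) $]
Step 11: reduce E->T. Stack=[( E + ( E] ptr=5 lookahead=) remaining=[) + id ) $]
Step 12: shift ). Stack=[( E + ( E )] ptr=6 lookahead=+ remaining=[+ id ) $]
Step 13: reduce F->( E ). Stack=[( E + F] ptr=6 lookahead=+ remaining=[+ id ) $]
Step 14: reduce T->F. Stack=[( E + T] ptr=6 lookahead=+ remaining=[+ id ) $]
Step 15: reduce E->E + T. Stack=[( E] ptr=6 lookahead=+ remaining=[+ id ) $]
Step 16: shift +. Stack=[( E +] ptr=7 lookahead=id remaining=[id ) $]
Step 17: shift id. Stack=[( E + id] ptr=8 lookahead=) remaining=[) $]
Step 18: reduce F->id. Stack=[( E + F] ptr=8 lookahead=) remaining=[) $]
Step 19: reduce T->F. Stack=[( E + T] ptr=8 lookahead=) remaining=[) $]
Step 20: reduce E->E + T. Stack=[( E] ptr=8 lookahead=) remaining=[) $]
Step 21: shift ). Stack=[( E )] ptr=9 lookahead=$ remaining=[$]
Step 22: reduce F->( E ). Stack=[F] ptr=9 lookahead=$ remaining=[$]
Step 23: reduce T->F. Stack=[T] ptr=9 lookahead=$ remaining=[$]
Step 24: reduce E->T. Stack=[E] ptr=9 lookahead=$ remaining=[$]
Step 25: accept. Stack=[E] ptr=9 lookahead=$ remaining=[$]

Answer: 25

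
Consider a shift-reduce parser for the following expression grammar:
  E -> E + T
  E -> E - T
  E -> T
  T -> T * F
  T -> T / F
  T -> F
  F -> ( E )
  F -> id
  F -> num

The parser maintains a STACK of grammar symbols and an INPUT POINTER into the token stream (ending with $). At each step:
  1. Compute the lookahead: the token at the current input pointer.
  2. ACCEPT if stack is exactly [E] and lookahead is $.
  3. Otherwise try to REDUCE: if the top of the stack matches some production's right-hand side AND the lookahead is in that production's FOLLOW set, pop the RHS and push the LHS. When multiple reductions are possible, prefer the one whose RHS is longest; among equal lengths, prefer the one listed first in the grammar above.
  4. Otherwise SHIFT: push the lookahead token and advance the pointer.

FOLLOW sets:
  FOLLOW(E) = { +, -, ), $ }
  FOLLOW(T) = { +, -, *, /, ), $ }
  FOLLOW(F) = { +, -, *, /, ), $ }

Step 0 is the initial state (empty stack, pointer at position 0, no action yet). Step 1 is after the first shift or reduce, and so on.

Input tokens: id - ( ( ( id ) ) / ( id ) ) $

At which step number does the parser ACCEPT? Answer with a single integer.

Step 1: shift id. Stack=[id] ptr=1 lookahead=- remaining=[- ( ( ( id ) ) / ( id ) ) $]
Step 2: reduce F->id. Stack=[F] ptr=1 lookahead=- remaining=[- ( ( ( id ) ) / ( id ) ) $]
Step 3: reduce T->F. Stack=[T] ptr=1 lookahead=- remaining=[- ( ( ( id ) ) / ( id ) ) $]
Step 4: reduce E->T. Stack=[E] ptr=1 lookahead=- remaining=[- ( ( ( id ) ) / ( id ) ) $]
Step 5: shift -. Stack=[E -] ptr=2 lookahead=( remaining=[( ( ( id ) ) / ( id ) ) $]
Step 6: shift (. Stack=[E - (] ptr=3 lookahead=( remaining=[( ( id ) ) / ( id ) ) $]
Step 7: shift (. Stack=[E - ( (] ptr=4 lookahead=( remaining=[( id ) ) / ( id ) ) $]
Step 8: shift (. Stack=[E - ( ( (] ptr=5 lookahead=id remaining=[id ) ) / ( id ) ) $]
Step 9: shift id. Stack=[E - ( ( ( id] ptr=6 lookahead=) remaining=[) ) / ( id ) ) $]
Step 10: reduce F->id. Stack=[E - ( ( ( F] ptr=6 lookahead=) remaining=[) ) / ( id ) ) $]
Step 11: reduce T->F. Stack=[E - ( ( ( T] ptr=6 lookahead=) remaining=[) ) / ( id ) ) $]
Step 12: reduce E->T. Stack=[E - ( ( ( E] ptr=6 lookahead=) remaining=[) ) / ( id ) ) $]
Step 13: shift ). Stack=[E - ( ( ( E )] ptr=7 lookahead=) remaining=[) / ( id ) ) $]
Step 14: reduce F->( E ). Stack=[E - ( ( F] ptr=7 lookahead=) remaining=[) / ( id ) ) $]
Step 15: reduce T->F. Stack=[E - ( ( T] ptr=7 lookahead=) remaining=[) / ( id ) ) $]
Step 16: reduce E->T. Stack=[E - ( ( E] ptr=7 lookahead=) remaining=[) / ( id ) ) $]
Step 17: shift ). Stack=[E - ( ( E )] ptr=8 lookahead=/ remaining=[/ ( id ) ) $]
Step 18: reduce F->( E ). Stack=[E - ( F] ptr=8 lookahead=/ remaining=[/ ( id ) ) $]
Step 19: reduce T->F. Stack=[E - ( T] ptr=8 lookahead=/ remaining=[/ ( id ) ) $]
Step 20: shift /. Stack=[E - ( T /] ptr=9 lookahead=( remaining=[( id ) ) $]
Step 21: shift (. Stack=[E - ( T / (] ptr=10 lookahead=id remaining=[id ) ) $]
Step 22: shift id. Stack=[E - ( T / ( id] ptr=11 lookahead=) remaining=[) ) $]
Step 23: reduce F->id. Stack=[E - ( T / ( F] ptr=11 lookahead=) remaining=[) ) $]
Step 24: reduce T->F. Stack=[E - ( T / ( T] ptr=11 lookahead=) remaining=[) ) $]
Step 25: reduce E->T. Stack=[E - ( T / ( E] ptr=11 lookahead=) remaining=[) ) $]
Step 26: shift ). Stack=[E - ( T / ( E )] ptr=12 lookahead=) remaining=[) $]
Step 27: reduce F->( E ). Stack=[E - ( T / F] ptr=12 lookahead=) remaining=[) $]
Step 28: reduce T->T / F. Stack=[E - ( T] ptr=12 lookahead=) remaining=[) $]
Step 29: reduce E->T. Stack=[E - ( E] ptr=12 lookahead=) remaining=[) $]
Step 30: shift ). Stack=[E - ( E )] ptr=13 lookahead=$ remaining=[$]
Step 31: reduce F->( E ). Stack=[E - F] ptr=13 lookahead=$ remaining=[$]
Step 32: reduce T->F. Stack=[E - T] ptr=13 lookahead=$ remaining=[$]
Step 33: reduce E->E - T. Stack=[E] ptr=13 lookahead=$ remaining=[$]
Step 34: accept. Stack=[E] ptr=13 lookahead=$ remaining=[$]

Answer: 34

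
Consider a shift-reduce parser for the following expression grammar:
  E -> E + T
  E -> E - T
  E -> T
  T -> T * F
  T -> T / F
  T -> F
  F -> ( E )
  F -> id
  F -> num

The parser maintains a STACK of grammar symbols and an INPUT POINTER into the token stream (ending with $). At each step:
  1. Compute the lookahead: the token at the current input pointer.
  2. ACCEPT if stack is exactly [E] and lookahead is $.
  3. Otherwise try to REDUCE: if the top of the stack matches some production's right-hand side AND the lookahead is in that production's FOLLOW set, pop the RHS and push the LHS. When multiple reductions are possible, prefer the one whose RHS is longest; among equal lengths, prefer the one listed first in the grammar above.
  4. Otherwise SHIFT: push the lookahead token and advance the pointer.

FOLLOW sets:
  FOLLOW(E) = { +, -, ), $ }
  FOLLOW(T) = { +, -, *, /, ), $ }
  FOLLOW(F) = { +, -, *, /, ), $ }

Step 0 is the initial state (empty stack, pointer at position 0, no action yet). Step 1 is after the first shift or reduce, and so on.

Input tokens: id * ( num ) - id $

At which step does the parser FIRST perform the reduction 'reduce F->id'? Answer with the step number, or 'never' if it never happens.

Answer: 2

Derivation:
Step 1: shift id. Stack=[id] ptr=1 lookahead=* remaining=[* ( num ) - id $]
Step 2: reduce F->id. Stack=[F] ptr=1 lookahead=* remaining=[* ( num ) - id $]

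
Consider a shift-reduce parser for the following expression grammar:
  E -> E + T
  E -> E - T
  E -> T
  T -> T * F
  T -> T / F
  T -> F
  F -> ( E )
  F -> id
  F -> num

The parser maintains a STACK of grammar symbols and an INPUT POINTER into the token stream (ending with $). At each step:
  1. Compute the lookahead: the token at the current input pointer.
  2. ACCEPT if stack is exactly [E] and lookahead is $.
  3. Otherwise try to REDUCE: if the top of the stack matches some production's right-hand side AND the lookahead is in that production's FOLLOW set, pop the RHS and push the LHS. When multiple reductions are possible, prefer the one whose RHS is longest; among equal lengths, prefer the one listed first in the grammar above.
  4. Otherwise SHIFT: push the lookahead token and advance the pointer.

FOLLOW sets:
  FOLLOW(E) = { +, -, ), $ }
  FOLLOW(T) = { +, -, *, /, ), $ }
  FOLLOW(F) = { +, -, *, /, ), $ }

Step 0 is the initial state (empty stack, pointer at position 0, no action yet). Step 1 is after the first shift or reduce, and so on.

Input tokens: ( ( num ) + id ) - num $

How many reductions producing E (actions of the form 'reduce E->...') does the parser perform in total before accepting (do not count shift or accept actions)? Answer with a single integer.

Step 1: shift (. Stack=[(] ptr=1 lookahead=( remaining=[( num ) + id ) - num $]
Step 2: shift (. Stack=[( (] ptr=2 lookahead=num remaining=[num ) + id ) - num $]
Step 3: shift num. Stack=[( ( num] ptr=3 lookahead=) remaining=[) + id ) - num $]
Step 4: reduce F->num. Stack=[( ( F] ptr=3 lookahead=) remaining=[) + id ) - num $]
Step 5: reduce T->F. Stack=[( ( T] ptr=3 lookahead=) remaining=[) + id ) - num $]
Step 6: reduce E->T. Stack=[( ( E] ptr=3 lookahead=) remaining=[) + id ) - num $]
Step 7: shift ). Stack=[( ( E )] ptr=4 lookahead=+ remaining=[+ id ) - num $]
Step 8: reduce F->( E ). Stack=[( F] ptr=4 lookahead=+ remaining=[+ id ) - num $]
Step 9: reduce T->F. Stack=[( T] ptr=4 lookahead=+ remaining=[+ id ) - num $]
Step 10: reduce E->T. Stack=[( E] ptr=4 lookahead=+ remaining=[+ id ) - num $]
Step 11: shift +. Stack=[( E +] ptr=5 lookahead=id remaining=[id ) - num $]
Step 12: shift id. Stack=[( E + id] ptr=6 lookahead=) remaining=[) - num $]
Step 13: reduce F->id. Stack=[( E + F] ptr=6 lookahead=) remaining=[) - num $]
Step 14: reduce T->F. Stack=[( E + T] ptr=6 lookahead=) remaining=[) - num $]
Step 15: reduce E->E + T. Stack=[( E] ptr=6 lookahead=) remaining=[) - num $]
Step 16: shift ). Stack=[( E )] ptr=7 lookahead=- remaining=[- num $]
Step 17: reduce F->( E ). Stack=[F] ptr=7 lookahead=- remaining=[- num $]
Step 18: reduce T->F. Stack=[T] ptr=7 lookahead=- remaining=[- num $]
Step 19: reduce E->T. Stack=[E] ptr=7 lookahead=- remaining=[- num $]
Step 20: shift -. Stack=[E -] ptr=8 lookahead=num remaining=[num $]
Step 21: shift num. Stack=[E - num] ptr=9 lookahead=$ remaining=[$]
Step 22: reduce F->num. Stack=[E - F] ptr=9 lookahead=$ remaining=[$]
Step 23: reduce T->F. Stack=[E - T] ptr=9 lookahead=$ remaining=[$]
Step 24: reduce E->E - T. Stack=[E] ptr=9 lookahead=$ remaining=[$]
Step 25: accept. Stack=[E] ptr=9 lookahead=$ remaining=[$]

Answer: 5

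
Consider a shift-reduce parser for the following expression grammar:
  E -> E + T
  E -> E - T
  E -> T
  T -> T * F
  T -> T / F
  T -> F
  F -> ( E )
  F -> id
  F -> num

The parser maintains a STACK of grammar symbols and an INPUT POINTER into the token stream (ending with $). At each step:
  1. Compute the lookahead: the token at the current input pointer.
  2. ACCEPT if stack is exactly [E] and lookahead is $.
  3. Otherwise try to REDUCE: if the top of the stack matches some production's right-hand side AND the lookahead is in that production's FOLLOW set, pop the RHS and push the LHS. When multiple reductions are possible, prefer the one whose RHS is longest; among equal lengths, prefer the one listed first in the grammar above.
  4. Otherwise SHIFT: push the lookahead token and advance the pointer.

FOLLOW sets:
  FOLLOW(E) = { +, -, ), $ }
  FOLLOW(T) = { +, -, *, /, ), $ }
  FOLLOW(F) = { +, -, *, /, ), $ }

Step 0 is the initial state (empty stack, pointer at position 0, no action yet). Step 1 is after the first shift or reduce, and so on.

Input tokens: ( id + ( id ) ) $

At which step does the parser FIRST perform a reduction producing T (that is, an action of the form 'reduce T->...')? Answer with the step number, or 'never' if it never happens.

Step 1: shift (. Stack=[(] ptr=1 lookahead=id remaining=[id + ( id ) ) $]
Step 2: shift id. Stack=[( id] ptr=2 lookahead=+ remaining=[+ ( id ) ) $]
Step 3: reduce F->id. Stack=[( F] ptr=2 lookahead=+ remaining=[+ ( id ) ) $]
Step 4: reduce T->F. Stack=[( T] ptr=2 lookahead=+ remaining=[+ ( id ) ) $]

Answer: 4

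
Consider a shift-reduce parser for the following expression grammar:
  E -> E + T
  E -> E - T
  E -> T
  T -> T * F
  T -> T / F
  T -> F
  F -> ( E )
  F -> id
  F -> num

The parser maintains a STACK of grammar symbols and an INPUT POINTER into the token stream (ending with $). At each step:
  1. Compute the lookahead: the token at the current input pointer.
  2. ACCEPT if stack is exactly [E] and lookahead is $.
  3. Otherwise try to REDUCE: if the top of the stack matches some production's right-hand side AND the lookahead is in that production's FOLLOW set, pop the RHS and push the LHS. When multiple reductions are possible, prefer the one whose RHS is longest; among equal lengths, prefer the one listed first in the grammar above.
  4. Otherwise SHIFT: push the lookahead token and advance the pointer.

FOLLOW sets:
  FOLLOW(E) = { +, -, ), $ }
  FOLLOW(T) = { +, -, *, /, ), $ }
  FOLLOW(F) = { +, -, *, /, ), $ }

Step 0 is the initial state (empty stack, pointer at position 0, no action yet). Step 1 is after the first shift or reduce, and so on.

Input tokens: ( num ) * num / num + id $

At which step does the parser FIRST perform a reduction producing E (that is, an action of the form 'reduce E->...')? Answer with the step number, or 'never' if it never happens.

Answer: 5

Derivation:
Step 1: shift (. Stack=[(] ptr=1 lookahead=num remaining=[num ) * num / num + id $]
Step 2: shift num. Stack=[( num] ptr=2 lookahead=) remaining=[) * num / num + id $]
Step 3: reduce F->num. Stack=[( F] ptr=2 lookahead=) remaining=[) * num / num + id $]
Step 4: reduce T->F. Stack=[( T] ptr=2 lookahead=) remaining=[) * num / num + id $]
Step 5: reduce E->T. Stack=[( E] ptr=2 lookahead=) remaining=[) * num / num + id $]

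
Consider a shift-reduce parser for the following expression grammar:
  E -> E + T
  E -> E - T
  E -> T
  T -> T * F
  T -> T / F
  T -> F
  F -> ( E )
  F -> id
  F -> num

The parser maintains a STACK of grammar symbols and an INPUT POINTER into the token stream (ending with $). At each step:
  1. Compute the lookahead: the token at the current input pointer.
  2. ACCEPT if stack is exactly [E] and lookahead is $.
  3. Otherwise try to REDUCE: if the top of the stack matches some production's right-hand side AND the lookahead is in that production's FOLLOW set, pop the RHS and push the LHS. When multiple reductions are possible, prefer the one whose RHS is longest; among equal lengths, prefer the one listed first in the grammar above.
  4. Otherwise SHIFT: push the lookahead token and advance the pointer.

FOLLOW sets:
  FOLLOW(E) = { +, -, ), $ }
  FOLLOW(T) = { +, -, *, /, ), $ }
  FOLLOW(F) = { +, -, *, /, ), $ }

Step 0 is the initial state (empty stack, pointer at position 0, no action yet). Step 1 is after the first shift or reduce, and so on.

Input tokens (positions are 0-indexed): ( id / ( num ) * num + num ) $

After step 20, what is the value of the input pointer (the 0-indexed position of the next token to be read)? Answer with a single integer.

Answer: 10

Derivation:
Step 1: shift (. Stack=[(] ptr=1 lookahead=id remaining=[id / ( num ) * num + num ) $]
Step 2: shift id. Stack=[( id] ptr=2 lookahead=/ remaining=[/ ( num ) * num + num ) $]
Step 3: reduce F->id. Stack=[( F] ptr=2 lookahead=/ remaining=[/ ( num ) * num + num ) $]
Step 4: reduce T->F. Stack=[( T] ptr=2 lookahead=/ remaining=[/ ( num ) * num + num ) $]
Step 5: shift /. Stack=[( T /] ptr=3 lookahead=( remaining=[( num ) * num + num ) $]
Step 6: shift (. Stack=[( T / (] ptr=4 lookahead=num remaining=[num ) * num + num ) $]
Step 7: shift num. Stack=[( T / ( num] ptr=5 lookahead=) remaining=[) * num + num ) $]
Step 8: reduce F->num. Stack=[( T / ( F] ptr=5 lookahead=) remaining=[) * num + num ) $]
Step 9: reduce T->F. Stack=[( T / ( T] ptr=5 lookahead=) remaining=[) * num + num ) $]
Step 10: reduce E->T. Stack=[( T / ( E] ptr=5 lookahead=) remaining=[) * num + num ) $]
Step 11: shift ). Stack=[( T / ( E )] ptr=6 lookahead=* remaining=[* num + num ) $]
Step 12: reduce F->( E ). Stack=[( T / F] ptr=6 lookahead=* remaining=[* num + num ) $]
Step 13: reduce T->T / F. Stack=[( T] ptr=6 lookahead=* remaining=[* num + num ) $]
Step 14: shift *. Stack=[( T *] ptr=7 lookahead=num remaining=[num + num ) $]
Step 15: shift num. Stack=[( T * num] ptr=8 lookahead=+ remaining=[+ num ) $]
Step 16: reduce F->num. Stack=[( T * F] ptr=8 lookahead=+ remaining=[+ num ) $]
Step 17: reduce T->T * F. Stack=[( T] ptr=8 lookahead=+ remaining=[+ num ) $]
Step 18: reduce E->T. Stack=[( E] ptr=8 lookahead=+ remaining=[+ num ) $]
Step 19: shift +. Stack=[( E +] ptr=9 lookahead=num remaining=[num ) $]
Step 20: shift num. Stack=[( E + num] ptr=10 lookahead=) remaining=[) $]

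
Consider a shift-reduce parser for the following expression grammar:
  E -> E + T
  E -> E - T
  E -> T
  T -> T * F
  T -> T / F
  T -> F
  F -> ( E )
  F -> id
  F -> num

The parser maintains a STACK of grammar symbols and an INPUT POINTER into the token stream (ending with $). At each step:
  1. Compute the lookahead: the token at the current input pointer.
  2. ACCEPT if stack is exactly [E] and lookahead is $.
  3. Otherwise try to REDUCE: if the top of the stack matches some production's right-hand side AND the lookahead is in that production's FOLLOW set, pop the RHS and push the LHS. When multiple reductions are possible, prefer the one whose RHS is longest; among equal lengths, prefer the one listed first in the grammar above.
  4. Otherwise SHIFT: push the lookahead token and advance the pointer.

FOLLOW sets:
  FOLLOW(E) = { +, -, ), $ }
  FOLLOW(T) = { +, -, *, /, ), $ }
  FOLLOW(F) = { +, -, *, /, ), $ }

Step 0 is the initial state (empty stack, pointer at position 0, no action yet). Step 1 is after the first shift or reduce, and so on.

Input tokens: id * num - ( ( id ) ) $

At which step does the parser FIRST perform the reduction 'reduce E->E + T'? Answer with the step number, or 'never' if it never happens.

Step 1: shift id. Stack=[id] ptr=1 lookahead=* remaining=[* num - ( ( id ) ) $]
Step 2: reduce F->id. Stack=[F] ptr=1 lookahead=* remaining=[* num - ( ( id ) ) $]
Step 3: reduce T->F. Stack=[T] ptr=1 lookahead=* remaining=[* num - ( ( id ) ) $]
Step 4: shift *. Stack=[T *] ptr=2 lookahead=num remaining=[num - ( ( id ) ) $]
Step 5: shift num. Stack=[T * num] ptr=3 lookahead=- remaining=[- ( ( id ) ) $]
Step 6: reduce F->num. Stack=[T * F] ptr=3 lookahead=- remaining=[- ( ( id ) ) $]
Step 7: reduce T->T * F. Stack=[T] ptr=3 lookahead=- remaining=[- ( ( id ) ) $]
Step 8: reduce E->T. Stack=[E] ptr=3 lookahead=- remaining=[- ( ( id ) ) $]
Step 9: shift -. Stack=[E -] ptr=4 lookahead=( remaining=[( ( id ) ) $]
Step 10: shift (. Stack=[E - (] ptr=5 lookahead=( remaining=[( id ) ) $]
Step 11: shift (. Stack=[E - ( (] ptr=6 lookahead=id remaining=[id ) ) $]
Step 12: shift id. Stack=[E - ( ( id] ptr=7 lookahead=) remaining=[) ) $]
Step 13: reduce F->id. Stack=[E - ( ( F] ptr=7 lookahead=) remaining=[) ) $]
Step 14: reduce T->F. Stack=[E - ( ( T] ptr=7 lookahead=) remaining=[) ) $]
Step 15: reduce E->T. Stack=[E - ( ( E] ptr=7 lookahead=) remaining=[) ) $]
Step 16: shift ). Stack=[E - ( ( E )] ptr=8 lookahead=) remaining=[) $]
Step 17: reduce F->( E ). Stack=[E - ( F] ptr=8 lookahead=) remaining=[) $]
Step 18: reduce T->F. Stack=[E - ( T] ptr=8 lookahead=) remaining=[) $]
Step 19: reduce E->T. Stack=[E - ( E] ptr=8 lookahead=) remaining=[) $]
Step 20: shift ). Stack=[E - ( E )] ptr=9 lookahead=$ remaining=[$]
Step 21: reduce F->( E ). Stack=[E - F] ptr=9 lookahead=$ remaining=[$]
Step 22: reduce T->F. Stack=[E - T] ptr=9 lookahead=$ remaining=[$]
Step 23: reduce E->E - T. Stack=[E] ptr=9 lookahead=$ remaining=[$]
Step 24: accept. Stack=[E] ptr=9 lookahead=$ remaining=[$]

Answer: never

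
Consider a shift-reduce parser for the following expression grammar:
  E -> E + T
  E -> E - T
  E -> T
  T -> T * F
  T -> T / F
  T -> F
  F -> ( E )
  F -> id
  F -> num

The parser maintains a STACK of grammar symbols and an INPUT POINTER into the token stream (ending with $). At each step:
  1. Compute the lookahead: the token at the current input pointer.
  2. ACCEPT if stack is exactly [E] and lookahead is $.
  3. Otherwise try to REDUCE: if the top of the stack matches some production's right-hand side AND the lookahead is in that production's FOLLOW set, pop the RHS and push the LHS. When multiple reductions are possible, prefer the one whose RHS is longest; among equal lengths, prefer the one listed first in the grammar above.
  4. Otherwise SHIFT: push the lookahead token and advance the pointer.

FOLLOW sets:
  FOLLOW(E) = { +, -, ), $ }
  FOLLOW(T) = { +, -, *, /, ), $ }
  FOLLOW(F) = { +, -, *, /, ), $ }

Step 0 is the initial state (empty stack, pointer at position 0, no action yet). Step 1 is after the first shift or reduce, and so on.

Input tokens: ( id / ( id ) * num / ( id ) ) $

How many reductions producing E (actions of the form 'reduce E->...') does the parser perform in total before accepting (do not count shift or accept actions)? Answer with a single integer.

Step 1: shift (. Stack=[(] ptr=1 lookahead=id remaining=[id / ( id ) * num / ( id ) ) $]
Step 2: shift id. Stack=[( id] ptr=2 lookahead=/ remaining=[/ ( id ) * num / ( id ) ) $]
Step 3: reduce F->id. Stack=[( F] ptr=2 lookahead=/ remaining=[/ ( id ) * num / ( id ) ) $]
Step 4: reduce T->F. Stack=[( T] ptr=2 lookahead=/ remaining=[/ ( id ) * num / ( id ) ) $]
Step 5: shift /. Stack=[( T /] ptr=3 lookahead=( remaining=[( id ) * num / ( id ) ) $]
Step 6: shift (. Stack=[( T / (] ptr=4 lookahead=id remaining=[id ) * num / ( id ) ) $]
Step 7: shift id. Stack=[( T / ( id] ptr=5 lookahead=) remaining=[) * num / ( id ) ) $]
Step 8: reduce F->id. Stack=[( T / ( F] ptr=5 lookahead=) remaining=[) * num / ( id ) ) $]
Step 9: reduce T->F. Stack=[( T / ( T] ptr=5 lookahead=) remaining=[) * num / ( id ) ) $]
Step 10: reduce E->T. Stack=[( T / ( E] ptr=5 lookahead=) remaining=[) * num / ( id ) ) $]
Step 11: shift ). Stack=[( T / ( E )] ptr=6 lookahead=* remaining=[* num / ( id ) ) $]
Step 12: reduce F->( E ). Stack=[( T / F] ptr=6 lookahead=* remaining=[* num / ( id ) ) $]
Step 13: reduce T->T / F. Stack=[( T] ptr=6 lookahead=* remaining=[* num / ( id ) ) $]
Step 14: shift *. Stack=[( T *] ptr=7 lookahead=num remaining=[num / ( id ) ) $]
Step 15: shift num. Stack=[( T * num] ptr=8 lookahead=/ remaining=[/ ( id ) ) $]
Step 16: reduce F->num. Stack=[( T * F] ptr=8 lookahead=/ remaining=[/ ( id ) ) $]
Step 17: reduce T->T * F. Stack=[( T] ptr=8 lookahead=/ remaining=[/ ( id ) ) $]
Step 18: shift /. Stack=[( T /] ptr=9 lookahead=( remaining=[( id ) ) $]
Step 19: shift (. Stack=[( T / (] ptr=10 lookahead=id remaining=[id ) ) $]
Step 20: shift id. Stack=[( T / ( id] ptr=11 lookahead=) remaining=[) ) $]
Step 21: reduce F->id. Stack=[( T / ( F] ptr=11 lookahead=) remaining=[) ) $]
Step 22: reduce T->F. Stack=[( T / ( T] ptr=11 lookahead=) remaining=[) ) $]
Step 23: reduce E->T. Stack=[( T / ( E] ptr=11 lookahead=) remaining=[) ) $]
Step 24: shift ). Stack=[( T / ( E )] ptr=12 lookahead=) remaining=[) $]
Step 25: reduce F->( E ). Stack=[( T / F] ptr=12 lookahead=) remaining=[) $]
Step 26: reduce T->T / F. Stack=[( T] ptr=12 lookahead=) remaining=[) $]
Step 27: reduce E->T. Stack=[( E] ptr=12 lookahead=) remaining=[) $]
Step 28: shift ). Stack=[( E )] ptr=13 lookahead=$ remaining=[$]
Step 29: reduce F->( E ). Stack=[F] ptr=13 lookahead=$ remaining=[$]
Step 30: reduce T->F. Stack=[T] ptr=13 lookahead=$ remaining=[$]
Step 31: reduce E->T. Stack=[E] ptr=13 lookahead=$ remaining=[$]
Step 32: accept. Stack=[E] ptr=13 lookahead=$ remaining=[$]

Answer: 4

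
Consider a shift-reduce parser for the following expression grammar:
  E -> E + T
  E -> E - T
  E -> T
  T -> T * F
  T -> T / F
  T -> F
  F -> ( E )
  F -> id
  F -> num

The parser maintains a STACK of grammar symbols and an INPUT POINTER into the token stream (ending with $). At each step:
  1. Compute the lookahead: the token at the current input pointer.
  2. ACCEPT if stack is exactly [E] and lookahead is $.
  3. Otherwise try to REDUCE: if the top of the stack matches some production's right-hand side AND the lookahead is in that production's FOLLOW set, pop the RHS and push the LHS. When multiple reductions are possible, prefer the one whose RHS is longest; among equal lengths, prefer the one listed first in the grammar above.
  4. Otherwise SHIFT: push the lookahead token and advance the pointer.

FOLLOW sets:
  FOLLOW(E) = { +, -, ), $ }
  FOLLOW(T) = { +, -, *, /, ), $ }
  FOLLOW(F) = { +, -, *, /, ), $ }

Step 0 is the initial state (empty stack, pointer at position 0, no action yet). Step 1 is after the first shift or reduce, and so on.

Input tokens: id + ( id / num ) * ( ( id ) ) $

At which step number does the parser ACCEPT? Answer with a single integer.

Step 1: shift id. Stack=[id] ptr=1 lookahead=+ remaining=[+ ( id / num ) * ( ( id ) ) $]
Step 2: reduce F->id. Stack=[F] ptr=1 lookahead=+ remaining=[+ ( id / num ) * ( ( id ) ) $]
Step 3: reduce T->F. Stack=[T] ptr=1 lookahead=+ remaining=[+ ( id / num ) * ( ( id ) ) $]
Step 4: reduce E->T. Stack=[E] ptr=1 lookahead=+ remaining=[+ ( id / num ) * ( ( id ) ) $]
Step 5: shift +. Stack=[E +] ptr=2 lookahead=( remaining=[( id / num ) * ( ( id ) ) $]
Step 6: shift (. Stack=[E + (] ptr=3 lookahead=id remaining=[id / num ) * ( ( id ) ) $]
Step 7: shift id. Stack=[E + ( id] ptr=4 lookahead=/ remaining=[/ num ) * ( ( id ) ) $]
Step 8: reduce F->id. Stack=[E + ( F] ptr=4 lookahead=/ remaining=[/ num ) * ( ( id ) ) $]
Step 9: reduce T->F. Stack=[E + ( T] ptr=4 lookahead=/ remaining=[/ num ) * ( ( id ) ) $]
Step 10: shift /. Stack=[E + ( T /] ptr=5 lookahead=num remaining=[num ) * ( ( id ) ) $]
Step 11: shift num. Stack=[E + ( T / num] ptr=6 lookahead=) remaining=[) * ( ( id ) ) $]
Step 12: reduce F->num. Stack=[E + ( T / F] ptr=6 lookahead=) remaining=[) * ( ( id ) ) $]
Step 13: reduce T->T / F. Stack=[E + ( T] ptr=6 lookahead=) remaining=[) * ( ( id ) ) $]
Step 14: reduce E->T. Stack=[E + ( E] ptr=6 lookahead=) remaining=[) * ( ( id ) ) $]
Step 15: shift ). Stack=[E + ( E )] ptr=7 lookahead=* remaining=[* ( ( id ) ) $]
Step 16: reduce F->( E ). Stack=[E + F] ptr=7 lookahead=* remaining=[* ( ( id ) ) $]
Step 17: reduce T->F. Stack=[E + T] ptr=7 lookahead=* remaining=[* ( ( id ) ) $]
Step 18: shift *. Stack=[E + T *] ptr=8 lookahead=( remaining=[( ( id ) ) $]
Step 19: shift (. Stack=[E + T * (] ptr=9 lookahead=( remaining=[( id ) ) $]
Step 20: shift (. Stack=[E + T * ( (] ptr=10 lookahead=id remaining=[id ) ) $]
Step 21: shift id. Stack=[E + T * ( ( id] ptr=11 lookahead=) remaining=[) ) $]
Step 22: reduce F->id. Stack=[E + T * ( ( F] ptr=11 lookahead=) remaining=[) ) $]
Step 23: reduce T->F. Stack=[E + T * ( ( T] ptr=11 lookahead=) remaining=[) ) $]
Step 24: reduce E->T. Stack=[E + T * ( ( E] ptr=11 lookahead=) remaining=[) ) $]
Step 25: shift ). Stack=[E + T * ( ( E )] ptr=12 lookahead=) remaining=[) $]
Step 26: reduce F->( E ). Stack=[E + T * ( F] ptr=12 lookahead=) remaining=[) $]
Step 27: reduce T->F. Stack=[E + T * ( T] ptr=12 lookahead=) remaining=[) $]
Step 28: reduce E->T. Stack=[E + T * ( E] ptr=12 lookahead=) remaining=[) $]
Step 29: shift ). Stack=[E + T * ( E )] ptr=13 lookahead=$ remaining=[$]
Step 30: reduce F->( E ). Stack=[E + T * F] ptr=13 lookahead=$ remaining=[$]
Step 31: reduce T->T * F. Stack=[E + T] ptr=13 lookahead=$ remaining=[$]
Step 32: reduce E->E + T. Stack=[E] ptr=13 lookahead=$ remaining=[$]
Step 33: accept. Stack=[E] ptr=13 lookahead=$ remaining=[$]

Answer: 33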